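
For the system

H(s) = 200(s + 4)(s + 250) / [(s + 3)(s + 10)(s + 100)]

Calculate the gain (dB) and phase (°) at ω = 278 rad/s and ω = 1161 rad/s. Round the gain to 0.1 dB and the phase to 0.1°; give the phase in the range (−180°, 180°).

ω = 278: -0.8 dB, -110.3°; ω = 1161: -15.1 dB, -96.8°

At s = jω = j278:
zero (s+4): 4 + j278 → |·| = √(4²+278²) = √77300 ≈ 278.03, ∠ = arctan(278/4) ≈ 89.18°
zero (s+250): 250 + j278 → |·| = √(250²+278²) = √139784 ≈ 373.88, ∠ = arctan(278/250) ≈ 48.04°
pole (s+3): 3 + j278 → |·| = √(3²+278²) = √77293 ≈ 278.02, ∠ = arctan(278/3) ≈ 89.38°
pole (s+10): 10 + j278 → |·| = √(10²+278²) = √77384 ≈ 278.18, ∠ = arctan(278/10) ≈ 87.94°
pole (s+100): 100 + j278 → |·| = √(100²+278²) = √87284 ≈ 295.44, ∠ = arctan(278/100) ≈ 70.22°
|H| = 200 · 1.0395e+05 / 2.2849e+07 ≈ 0.90989
Gain = 20 log₁₀(0.90989) ≈ -0.82 dB
∠H = 137.22° − 247.54° = -110.32°

At s = jω = j1161:
zero (s+4): 4 + j1161 → |·| = √(4²+1161²) = √1347937 ≈ 1161, ∠ = arctan(1161/4) ≈ 89.80°
zero (s+250): 250 + j1161 → |·| = √(250²+1161²) = √1410421 ≈ 1187.6, ∠ = arctan(1161/250) ≈ 77.85°
pole (s+3): 3 + j1161 → |·| = √(3²+1161²) = √1347930 ≈ 1161, ∠ = arctan(1161/3) ≈ 89.85°
pole (s+10): 10 + j1161 → |·| = √(10²+1161²) = √1348021 ≈ 1161, ∠ = arctan(1161/10) ≈ 89.51°
pole (s+100): 100 + j1161 → |·| = √(100²+1161²) = √1357921 ≈ 1165.3, ∠ = arctan(1161/100) ≈ 85.08°
|H| = 200 · 1.3788e+06 / 1.5707e+09 ≈ 0.17557
Gain = 20 log₁₀(0.17557) ≈ -15.11 dB
∠H = 167.65° − 264.44° = -96.79°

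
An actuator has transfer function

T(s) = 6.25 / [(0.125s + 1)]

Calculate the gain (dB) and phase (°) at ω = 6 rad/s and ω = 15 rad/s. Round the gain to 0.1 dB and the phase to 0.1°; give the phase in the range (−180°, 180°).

ω = 6: 14.0 dB, -36.9°; ω = 15: 9.4 dB, -61.9°

At ω = 6 rad/s:
pole (1 + j6·0.125) = 1 + j0.75 → |·| ≈ 1.25, ∠ ≈ 36.87°
|T| = 6.25 · 1 / (1.25) ≈ 5
Gain = 20 log₁₀(5) ≈ 13.98 dB
∠T = (0°) − (36.87°) = -36.87°

At ω = 15 rad/s:
pole (1 + j15·0.125) = 1 + j1.875 → |·| ≈ 2.125, ∠ ≈ 61.93°
|T| = 6.25 · 1 / (2.125) ≈ 2.9412
Gain = 20 log₁₀(2.9412) ≈ 9.37 dB
∠T = (0°) − (61.93°) = -61.93°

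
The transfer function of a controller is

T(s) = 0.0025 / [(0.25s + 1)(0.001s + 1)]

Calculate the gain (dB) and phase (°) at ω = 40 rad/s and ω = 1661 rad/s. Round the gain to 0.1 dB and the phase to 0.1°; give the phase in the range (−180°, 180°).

ω = 40: -72.1 dB, -86.6°; ω = 1661: -110.2 dB, -148.8°

At ω = 40 rad/s:
pole (1 + j40·0.25) = 1 + j10 → |·| ≈ 10.05, ∠ ≈ 84.29°
pole (1 + j40·0.001) = 1 + j0.04 → |·| ≈ 1.0008, ∠ ≈ 2.29°
|T| = 0.0025 · 1 / (10.05 · 1.0008) ≈ 0.00024856
Gain = 20 log₁₀(0.00024856) ≈ -72.09 dB
∠T = (0°) − (84.29° + 2.29°) = -86.58°

At ω = 1661 rad/s:
pole (1 + j1661·0.25) = 1 + j415.25 → |·| ≈ 415.25, ∠ ≈ 89.86°
pole (1 + j1661·0.001) = 1 + j1.661 → |·| ≈ 1.9388, ∠ ≈ 58.95°
|T| = 0.0025 · 1 / (415.25 · 1.9388) ≈ 3.1053e-06
Gain = 20 log₁₀(3.1053e-06) ≈ -110.16 dB
∠T = (0°) − (89.86° + 58.95°) = -148.81°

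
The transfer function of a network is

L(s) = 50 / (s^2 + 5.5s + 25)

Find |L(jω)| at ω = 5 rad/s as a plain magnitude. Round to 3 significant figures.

At s = jω = j5:
quadratic: (j5)² + 5.5·j5 + 25 = 0 + j27.5 → |·| ≈ 27.5, ∠ ≈ 90.00°
|L| = 50 / 27.5 ≈ 1.8182

1.82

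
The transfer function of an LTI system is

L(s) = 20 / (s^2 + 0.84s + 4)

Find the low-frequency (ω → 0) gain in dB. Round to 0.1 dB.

L(0) = 20 / 4 = 5
20 log₁₀(5) ≈ 13.98 dB

14.0 dB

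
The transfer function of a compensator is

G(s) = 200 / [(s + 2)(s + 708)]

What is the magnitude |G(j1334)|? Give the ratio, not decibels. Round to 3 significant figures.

9.93e-05

At s = jω = j1334:
pole (s+2): 2 + j1334 → |·| = √(2²+1334²) = √1779560 ≈ 1334, ∠ = arctan(1334/2) ≈ 89.91°
pole (s+708): 708 + j1334 → |·| = √(708²+1334²) = √2280820 ≈ 1510.2, ∠ = arctan(1334/708) ≈ 62.04°
|G| = 200 / 2.0146e+06 ≈ 9.9275e-05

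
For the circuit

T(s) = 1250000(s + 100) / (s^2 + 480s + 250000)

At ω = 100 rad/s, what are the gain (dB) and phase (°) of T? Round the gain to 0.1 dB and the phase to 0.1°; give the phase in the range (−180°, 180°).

At s = jω = j100:
zero (s+100): 100 + j100 → |·| = √(100²+100²) = √20000 ≈ 141.42, ∠ = arctan(100/100) ≈ 45.00°
quadratic: (j100)² + 480·j100 + 250000 = 240000 + j48000 → |·| ≈ 2.4475e+05, ∠ ≈ 11.31°
|T| = 1250000 · 141.42 / 2.4475e+05 ≈ 722.27
Gain = 20 log₁₀(722.27) ≈ 57.17 dB
∠T = 45.00° − 11.31° = 33.69°

57.2 dB, 33.7°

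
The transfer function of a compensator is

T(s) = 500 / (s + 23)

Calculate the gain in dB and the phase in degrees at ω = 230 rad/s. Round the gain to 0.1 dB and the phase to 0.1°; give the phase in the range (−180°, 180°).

Substitute s = j230:
Numerator: 500 = 500 + j0
Denominator: (j230) + 23 = 23 + j230
|N| = √(500² + 0²) ≈ 500, ∠N ≈ 0.00°
|D| = √(23² + 230²) ≈ 231.15, ∠D ≈ 84.29°
|T| = 500 / 231.15 ≈ 2.1631
Gain = 20 log₁₀(2.1631) ≈ 6.70 dB
∠T = 0.00° − 84.29° = -84.29°

6.7 dB, -84.3°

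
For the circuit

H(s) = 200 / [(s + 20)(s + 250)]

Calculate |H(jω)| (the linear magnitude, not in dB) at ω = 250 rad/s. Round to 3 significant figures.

At s = jω = j250:
pole (s+20): 20 + j250 → |·| = √(20²+250²) = √62900 ≈ 250.8, ∠ = arctan(250/20) ≈ 85.43°
pole (s+250): 250 + j250 → |·| = √(250²+250²) = √125000 ≈ 353.55, ∠ = arctan(250/250) ≈ 45.00°
|H| = 200 / 88670 ≈ 0.0022556

0.00226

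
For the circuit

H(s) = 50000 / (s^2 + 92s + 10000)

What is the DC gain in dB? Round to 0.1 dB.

H(0) = 50000 / 10000 = 5
20 log₁₀(5) ≈ 13.98 dB

14.0 dB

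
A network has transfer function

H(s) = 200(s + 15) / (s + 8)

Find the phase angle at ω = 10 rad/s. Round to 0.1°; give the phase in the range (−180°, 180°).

-17.7°

At s = jω = j10:
zero (s+15): 15 + j10 → |·| = √(15²+10²) = √325 ≈ 18.028, ∠ = arctan(10/15) ≈ 33.69°
pole (s+8): 8 + j10 → |·| = √(8²+10²) = √164 ≈ 12.806, ∠ = arctan(10/8) ≈ 51.34°
∠H = 33.69° − 51.34° = -17.65°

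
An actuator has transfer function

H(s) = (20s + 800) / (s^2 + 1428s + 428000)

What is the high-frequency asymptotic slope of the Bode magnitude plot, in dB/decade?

-20 dB/decade

Each pole contributes −20 dB/decade at high frequency; each zero contributes +20 dB/decade.
Net: 1 zero(s) − 2 pole(s) → -20 dB/decade.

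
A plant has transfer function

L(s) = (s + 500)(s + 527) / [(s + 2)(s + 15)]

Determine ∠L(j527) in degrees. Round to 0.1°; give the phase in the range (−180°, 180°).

-86.6°

At s = jω = j527:
zero (s+500): 500 + j527 → |·| = √(500²+527²) = √527729 ≈ 726.45, ∠ = arctan(527/500) ≈ 46.51°
zero (s+527): 527 + j527 → |·| = √(527²+527²) = √555458 ≈ 745.29, ∠ = arctan(527/527) ≈ 45.00°
pole (s+2): 2 + j527 → |·| = √(2²+527²) = √277733 ≈ 527, ∠ = arctan(527/2) ≈ 89.78°
pole (s+15): 15 + j527 → |·| = √(15²+527²) = √277954 ≈ 527.21, ∠ = arctan(527/15) ≈ 88.37°
∠L = 91.51° − 178.15° = -86.64°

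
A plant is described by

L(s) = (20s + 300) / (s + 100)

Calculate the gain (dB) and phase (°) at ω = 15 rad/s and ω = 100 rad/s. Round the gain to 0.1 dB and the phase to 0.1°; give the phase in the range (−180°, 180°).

ω = 15: 12.5 dB, 36.5°; ω = 100: 23.1 dB, 36.5°

Substitute s = j15:
Numerator: 20(j15) + 300 = 300 + j300
Denominator: (j15) + 100 = 100 + j15
|N| = √(300² + 300²) ≈ 424.26, ∠N ≈ 45.00°
|D| = √(100² + 15²) ≈ 101.12, ∠D ≈ 8.53°
|L| = 424.26 / 101.12 ≈ 4.1956
Gain = 20 log₁₀(4.1956) ≈ 12.46 dB
∠L = 45.00° − 8.53° = 36.47°

Substitute s = j100:
Numerator: 20(j100) + 300 = 300 + j2000
Denominator: (j100) + 100 = 100 + j100
|N| = √(300² + 2000²) ≈ 2022.4, ∠N ≈ 81.47°
|D| = √(100² + 100²) ≈ 141.42, ∠D ≈ 45.00°
|L| = 2022.4 / 141.42 ≈ 14.301
Gain = 20 log₁₀(14.301) ≈ 23.11 dB
∠L = 81.47° − 45.00° = 36.47°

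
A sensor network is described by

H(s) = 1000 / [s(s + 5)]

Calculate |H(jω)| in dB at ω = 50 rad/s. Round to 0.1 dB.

-8.0 dB

At s = jω = j50:
pole (s+5): 5 + j50 → |·| = √(5²+50²) = √2525 ≈ 50.249, ∠ = arctan(50/5) ≈ 84.29°
pole at origin: |s| = 50, ∠ = 90.00° (in denominator)
|H| = 1000 / 2512.5 ≈ 0.39801
Gain = 20 log₁₀(0.39801) ≈ -8.00 dB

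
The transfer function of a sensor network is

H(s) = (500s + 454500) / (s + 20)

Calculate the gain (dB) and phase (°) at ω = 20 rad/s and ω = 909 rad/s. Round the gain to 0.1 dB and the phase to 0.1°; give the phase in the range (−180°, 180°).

Substitute s = j20:
Numerator: 500(j20) + 454500 = 454500 + j10000
Denominator: (j20) + 20 = 20 + j20
|N| = √(454500² + 10000²) ≈ 4.5461e+05, ∠N ≈ 1.26°
|D| = √(20² + 20²) ≈ 28.284, ∠D ≈ 45.00°
|H| = 4.5461e+05 / 28.284 ≈ 16073
Gain = 20 log₁₀(16073) ≈ 84.12 dB
∠H = 1.26° − 45.00° = -43.74°

Substitute s = j909:
Numerator: 500(j909) + 454500 = 454500 + j454500
Denominator: (j909) + 20 = 20 + j909
|N| = √(454500² + 454500²) ≈ 6.4276e+05, ∠N ≈ 45.00°
|D| = √(20² + 909²) ≈ 909.22, ∠D ≈ 88.74°
|H| = 6.4276e+05 / 909.22 ≈ 706.94
Gain = 20 log₁₀(706.94) ≈ 56.99 dB
∠H = 45.00° − 88.74° = -43.74°

ω = 20: 84.1 dB, -43.7°; ω = 909: 57.0 dB, -43.7°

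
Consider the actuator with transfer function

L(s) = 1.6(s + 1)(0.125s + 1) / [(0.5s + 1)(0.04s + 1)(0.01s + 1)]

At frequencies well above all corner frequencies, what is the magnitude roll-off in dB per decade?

Each pole contributes −20 dB/decade at high frequency; each zero contributes +20 dB/decade.
Net: 2 zero(s) − 3 pole(s) → -20 dB/decade.

-20 dB/decade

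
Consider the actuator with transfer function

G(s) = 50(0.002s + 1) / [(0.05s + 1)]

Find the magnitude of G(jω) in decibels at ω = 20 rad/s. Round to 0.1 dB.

At ω = 20 rad/s:
zero (1 + j20·0.002) = 1 + j0.04 → |·| ≈ 1.0008, ∠ ≈ 2.29°
pole (1 + j20·0.05) = 1 + j1 → |·| ≈ 1.4142, ∠ ≈ 45.00°
|G| = 50 · 1.0008 / (1.4142) ≈ 35.384
Gain = 20 log₁₀(35.384) ≈ 30.98 dB

31.0 dB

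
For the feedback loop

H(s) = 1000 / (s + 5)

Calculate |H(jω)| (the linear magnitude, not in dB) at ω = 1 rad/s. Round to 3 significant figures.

At s = jω = j1:
pole (s+5): 5 + j1 → |·| = √(5²+1²) = √26 ≈ 5.099, ∠ = arctan(1/5) ≈ 11.31°
|H| = 1000 / 5.099 ≈ 196.12

196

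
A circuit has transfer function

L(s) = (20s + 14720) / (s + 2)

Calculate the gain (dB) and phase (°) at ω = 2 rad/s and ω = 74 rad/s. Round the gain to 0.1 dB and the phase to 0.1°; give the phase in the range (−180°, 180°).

ω = 2: 74.3 dB, -44.8°; ω = 74: 46.0 dB, -82.7°

Substitute s = j2:
Numerator: 20(j2) + 14720 = 14720 + j40
Denominator: (j2) + 2 = 2 + j2
|N| = √(14720² + 40²) ≈ 14720, ∠N ≈ 0.16°
|D| = √(2² + 2²) ≈ 2.8284, ∠D ≈ 45.00°
|L| = 14720 / 2.8284 ≈ 5204.4
Gain = 20 log₁₀(5204.4) ≈ 74.33 dB
∠L = 0.16° − 45.00° = -44.84°

Substitute s = j74:
Numerator: 20(j74) + 14720 = 14720 + j1480
Denominator: (j74) + 2 = 2 + j74
|N| = √(14720² + 1480²) ≈ 14794, ∠N ≈ 5.74°
|D| = √(2² + 74²) ≈ 74.027, ∠D ≈ 88.45°
|L| = 14794 / 74.027 ≈ 199.85
Gain = 20 log₁₀(199.85) ≈ 46.01 dB
∠L = 5.74° − 88.45° = -82.71°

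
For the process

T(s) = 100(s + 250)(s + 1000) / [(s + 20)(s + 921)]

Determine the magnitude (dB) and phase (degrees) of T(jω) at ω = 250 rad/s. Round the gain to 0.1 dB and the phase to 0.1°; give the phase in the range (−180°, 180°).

At s = jω = j250:
zero (s+250): 250 + j250 → |·| = √(250²+250²) = √125000 ≈ 353.55, ∠ = arctan(250/250) ≈ 45.00°
zero (s+1000): 1000 + j250 → |·| = √(1000²+250²) = √1062500 ≈ 1030.8, ∠ = arctan(250/1000) ≈ 14.04°
pole (s+20): 20 + j250 → |·| = √(20²+250²) = √62900 ≈ 250.8, ∠ = arctan(250/20) ≈ 85.43°
pole (s+921): 921 + j250 → |·| = √(921²+250²) = √910741 ≈ 954.33, ∠ = arctan(250/921) ≈ 15.19°
|T| = 100 · 3.6444e+05 / 2.3935e+05 ≈ 152.26
Gain = 20 log₁₀(152.26) ≈ 43.65 dB
∠T = 59.04° − 100.62° = -41.58°

43.7 dB, -41.6°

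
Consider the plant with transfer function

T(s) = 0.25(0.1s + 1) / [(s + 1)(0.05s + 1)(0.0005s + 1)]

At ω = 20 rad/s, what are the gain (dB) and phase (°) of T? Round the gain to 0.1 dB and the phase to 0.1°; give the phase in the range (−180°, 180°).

-34.1 dB, -69.3°

At ω = 20 rad/s:
zero (1 + j20·0.1) = 1 + j2 → |·| ≈ 2.2361, ∠ ≈ 63.43°
pole (1 + j20·1) = 1 + j20 → |·| ≈ 20.025, ∠ ≈ 87.14°
pole (1 + j20·0.05) = 1 + j1 → |·| ≈ 1.4142, ∠ ≈ 45.00°
pole (1 + j20·0.0005) = 1 + j0.01 → |·| ≈ 1, ∠ ≈ 0.57°
|T| = 0.25 · 2.2361 / (20.025 · 1.4142 · 1) ≈ 0.01974
Gain = 20 log₁₀(0.01974) ≈ -34.09 dB
∠T = (63.43°) − (87.14° + 45.00° + 0.57°) = -69.28°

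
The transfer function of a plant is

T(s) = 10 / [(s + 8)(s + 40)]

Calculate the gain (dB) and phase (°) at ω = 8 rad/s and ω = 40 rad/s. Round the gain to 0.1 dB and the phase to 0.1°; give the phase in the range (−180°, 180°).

ω = 8: -33.3 dB, -56.3°; ω = 40: -47.3 dB, -123.7°

At s = jω = j8:
pole (s+8): 8 + j8 → |·| = √(8²+8²) = √128 ≈ 11.314, ∠ = arctan(8/8) ≈ 45.00°
pole (s+40): 40 + j8 → |·| = √(40²+8²) = √1664 ≈ 40.792, ∠ = arctan(8/40) ≈ 11.31°
|T| = 10 / 461.52 ≈ 0.021668
Gain = 20 log₁₀(0.021668) ≈ -33.28 dB
∠T = 0.00° − 56.31° = -56.31°

At s = jω = j40:
pole (s+8): 8 + j40 → |·| = √(8²+40²) = √1664 ≈ 40.792, ∠ = arctan(40/8) ≈ 78.69°
pole (s+40): 40 + j40 → |·| = √(40²+40²) = √3200 ≈ 56.569, ∠ = arctan(40/40) ≈ 45.00°
|T| = 10 / 2307.6 ≈ 0.0043335
Gain = 20 log₁₀(0.0043335) ≈ -47.26 dB
∠T = 0.00° − 123.69° = -123.69°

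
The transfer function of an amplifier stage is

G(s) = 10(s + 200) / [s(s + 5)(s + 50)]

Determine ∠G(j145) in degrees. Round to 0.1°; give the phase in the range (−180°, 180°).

At s = jω = j145:
zero (s+200): 200 + j145 → |·| = √(200²+145²) = √61025 ≈ 247.03, ∠ = arctan(145/200) ≈ 35.94°
pole (s+5): 5 + j145 → |·| = √(5²+145²) = √21050 ≈ 145.09, ∠ = arctan(145/5) ≈ 88.03°
pole (s+50): 50 + j145 → |·| = √(50²+145²) = √23525 ≈ 153.38, ∠ = arctan(145/50) ≈ 70.97°
pole at origin: |s| = 145, ∠ = 90.00° (in denominator)
∠G = 35.94° − 249.00° = -213.06° ≡ 146.94° (principal value)

146.9°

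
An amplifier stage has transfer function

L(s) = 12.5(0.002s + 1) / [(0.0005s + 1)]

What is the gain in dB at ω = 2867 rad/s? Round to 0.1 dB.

At ω = 2867 rad/s:
zero (1 + j2867·0.002) = 1 + j5.734 → |·| ≈ 5.8205, ∠ ≈ 80.11°
pole (1 + j2867·0.0005) = 1 + j1.4335 → |·| ≈ 1.7478, ∠ ≈ 55.10°
|L| = 12.5 · 5.8205 / (1.7478) ≈ 41.627
Gain = 20 log₁₀(41.627) ≈ 32.39 dB

32.4 dB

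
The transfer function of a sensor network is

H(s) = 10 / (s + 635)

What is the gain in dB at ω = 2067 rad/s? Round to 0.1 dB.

-46.7 dB

Substitute s = j2067:
Numerator: 10 = 10 + j0
Denominator: (j2067) + 635 = 635 + j2067
|N| = √(10² + 0²) ≈ 10, ∠N ≈ 0.00°
|D| = √(635² + 2067²) ≈ 2162.3, ∠D ≈ 72.92°
|H| = 10 / 2162.3 ≈ 0.0046247
Gain = 20 log₁₀(0.0046247) ≈ -46.70 dB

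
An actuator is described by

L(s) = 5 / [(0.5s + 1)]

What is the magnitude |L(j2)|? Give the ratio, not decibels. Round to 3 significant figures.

3.54

At ω = 2 rad/s:
pole (1 + j2·0.5) = 1 + j1 → |·| ≈ 1.4142, ∠ ≈ 45.00°
|L| = 5 · 1 / (1.4142) ≈ 3.5356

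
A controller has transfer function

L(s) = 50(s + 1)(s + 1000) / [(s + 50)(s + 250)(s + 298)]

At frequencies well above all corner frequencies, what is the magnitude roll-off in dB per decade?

Each pole contributes −20 dB/decade at high frequency; each zero contributes +20 dB/decade.
Net: 2 zero(s) − 3 pole(s) → -20 dB/decade.

-20 dB/decade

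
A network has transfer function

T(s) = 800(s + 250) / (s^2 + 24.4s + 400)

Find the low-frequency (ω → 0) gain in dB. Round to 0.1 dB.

54.0 dB

T(0) = 800·250 / 400 = 500
20 log₁₀(500) ≈ 53.98 dB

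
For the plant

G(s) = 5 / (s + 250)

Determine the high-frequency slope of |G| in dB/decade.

-20 dB/decade

Each pole contributes −20 dB/decade at high frequency; each zero contributes +20 dB/decade.
Net: 0 zero(s) − 1 pole(s) → -20 dB/decade.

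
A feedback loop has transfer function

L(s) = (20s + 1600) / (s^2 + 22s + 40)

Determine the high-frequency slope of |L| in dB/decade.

Each pole contributes −20 dB/decade at high frequency; each zero contributes +20 dB/decade.
Net: 1 zero(s) − 2 pole(s) → -20 dB/decade.

-20 dB/decade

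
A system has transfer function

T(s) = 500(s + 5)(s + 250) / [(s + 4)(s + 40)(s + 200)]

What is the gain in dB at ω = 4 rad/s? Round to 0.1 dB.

24.9 dB

At s = jω = j4:
zero (s+5): 5 + j4 → |·| = √(5²+4²) = √41 ≈ 6.4031, ∠ = arctan(4/5) ≈ 38.66°
zero (s+250): 250 + j4 → |·| = √(250²+4²) = √62516 ≈ 250.03, ∠ = arctan(4/250) ≈ 0.92°
pole (s+4): 4 + j4 → |·| = √(4²+4²) = √32 ≈ 5.6569, ∠ = arctan(4/4) ≈ 45.00°
pole (s+40): 40 + j4 → |·| = √(40²+4²) = √1616 ≈ 40.2, ∠ = arctan(4/40) ≈ 5.71°
pole (s+200): 200 + j4 → |·| = √(200²+4²) = √40016 ≈ 200.04, ∠ = arctan(4/200) ≈ 1.15°
|T| = 500 · 1601 / 45491 ≈ 17.597
Gain = 20 log₁₀(17.597) ≈ 24.91 dB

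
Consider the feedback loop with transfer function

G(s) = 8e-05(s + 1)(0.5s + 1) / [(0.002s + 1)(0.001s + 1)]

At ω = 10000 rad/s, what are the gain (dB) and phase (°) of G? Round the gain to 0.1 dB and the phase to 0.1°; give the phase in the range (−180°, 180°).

At ω = 10000 rad/s:
zero (1 + j10000·1) = 1 + j10000 → |·| ≈ 10000, ∠ ≈ 89.99°
zero (1 + j10000·0.5) = 1 + j5000 → |·| ≈ 5000, ∠ ≈ 89.99°
pole (1 + j10000·0.002) = 1 + j20 → |·| ≈ 20.025, ∠ ≈ 87.14°
pole (1 + j10000·0.001) = 1 + j10 → |·| ≈ 10.05, ∠ ≈ 84.29°
|G| = 8e-05 · 10000 · 5000 / (20.025 · 10.05) ≈ 19.876
Gain = 20 log₁₀(19.876) ≈ 25.97 dB
∠G = (89.99° + 89.99°) − (87.14° + 84.29°) = 8.55°

26.0 dB, 8.6°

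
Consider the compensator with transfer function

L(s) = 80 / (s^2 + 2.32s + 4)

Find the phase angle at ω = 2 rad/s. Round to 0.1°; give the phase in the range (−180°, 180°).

At s = jω = j2:
quadratic: (j2)² + 2.32·j2 + 4 = 0 + j4.64 → |·| ≈ 4.64, ∠ ≈ 90.00°
∠L = 0.00° − 90.00° = -90.00°

-90.0°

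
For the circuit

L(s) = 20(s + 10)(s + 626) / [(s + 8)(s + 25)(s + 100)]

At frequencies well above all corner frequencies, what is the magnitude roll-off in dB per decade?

Each pole contributes −20 dB/decade at high frequency; each zero contributes +20 dB/decade.
Net: 2 zero(s) − 3 pole(s) → -20 dB/decade.

-20 dB/decade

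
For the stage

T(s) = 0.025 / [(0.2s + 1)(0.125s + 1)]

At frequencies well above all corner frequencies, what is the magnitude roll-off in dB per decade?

-40 dB/decade

Each pole contributes −20 dB/decade at high frequency; each zero contributes +20 dB/decade.
Net: 0 zero(s) − 2 pole(s) → -40 dB/decade.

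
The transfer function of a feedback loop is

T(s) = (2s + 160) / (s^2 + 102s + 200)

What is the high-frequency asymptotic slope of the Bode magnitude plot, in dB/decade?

Each pole contributes −20 dB/decade at high frequency; each zero contributes +20 dB/decade.
Net: 1 zero(s) − 2 pole(s) → -20 dB/decade.

-20 dB/decade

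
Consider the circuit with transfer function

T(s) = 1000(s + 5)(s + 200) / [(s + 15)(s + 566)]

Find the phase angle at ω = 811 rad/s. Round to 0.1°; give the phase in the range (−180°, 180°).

At s = jω = j811:
zero (s+5): 5 + j811 → |·| = √(5²+811²) = √657746 ≈ 811.02, ∠ = arctan(811/5) ≈ 89.65°
zero (s+200): 200 + j811 → |·| = √(200²+811²) = √697721 ≈ 835.3, ∠ = arctan(811/200) ≈ 76.15°
pole (s+15): 15 + j811 → |·| = √(15²+811²) = √657946 ≈ 811.14, ∠ = arctan(811/15) ≈ 88.94°
pole (s+566): 566 + j811 → |·| = √(566²+811²) = √978077 ≈ 988.98, ∠ = arctan(811/566) ≈ 55.09°
∠T = 165.80° − 144.03° = 21.77°

21.8°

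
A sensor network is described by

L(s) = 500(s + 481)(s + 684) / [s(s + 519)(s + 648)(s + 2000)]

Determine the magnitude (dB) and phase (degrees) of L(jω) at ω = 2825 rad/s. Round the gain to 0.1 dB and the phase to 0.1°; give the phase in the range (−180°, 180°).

At s = jω = j2825:
zero (s+481): 481 + j2825 → |·| = √(481²+2825²) = √8211986 ≈ 2865.7, ∠ = arctan(2825/481) ≈ 80.34°
zero (s+684): 684 + j2825 → |·| = √(684²+2825²) = √8448481 ≈ 2906.6, ∠ = arctan(2825/684) ≈ 76.39°
pole (s+519): 519 + j2825 → |·| = √(519²+2825²) = √8249986 ≈ 2872.3, ∠ = arctan(2825/519) ≈ 79.59°
pole (s+648): 648 + j2825 → |·| = √(648²+2825²) = √8400529 ≈ 2898.4, ∠ = arctan(2825/648) ≈ 77.08°
pole (s+2000): 2000 + j2825 → |·| = √(2000²+2825²) = √11980625 ≈ 3461.3, ∠ = arctan(2825/2000) ≈ 54.70°
pole at origin: |s| = 2825, ∠ = 90.00° (in denominator)
|L| = 500 · 8.3294e+06 / 8.1404e+13 ≈ 5.1161e-05
Gain = 20 log₁₀(5.1161e-05) ≈ -85.82 dB
∠L = 156.73° − 301.37° = -144.64°

-85.8 dB, -144.6°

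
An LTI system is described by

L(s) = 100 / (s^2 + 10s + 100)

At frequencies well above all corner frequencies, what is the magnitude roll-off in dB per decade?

Each pole contributes −20 dB/decade at high frequency; each zero contributes +20 dB/decade.
Net: 0 zero(s) − 2 pole(s) → -40 dB/decade.

-40 dB/decade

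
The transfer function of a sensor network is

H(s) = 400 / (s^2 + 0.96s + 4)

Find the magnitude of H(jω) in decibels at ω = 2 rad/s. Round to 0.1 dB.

46.4 dB

At s = jω = j2:
quadratic: (j2)² + 0.96·j2 + 4 = 0 + j1.92 → |·| ≈ 1.92, ∠ ≈ 90.00°
|H| = 400 / 1.92 ≈ 208.33
Gain = 20 log₁₀(208.33) ≈ 46.38 dB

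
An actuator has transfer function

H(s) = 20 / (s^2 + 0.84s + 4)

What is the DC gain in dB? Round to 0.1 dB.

H(0) = 20 / 4 = 5
20 log₁₀(5) ≈ 13.98 dB

14.0 dB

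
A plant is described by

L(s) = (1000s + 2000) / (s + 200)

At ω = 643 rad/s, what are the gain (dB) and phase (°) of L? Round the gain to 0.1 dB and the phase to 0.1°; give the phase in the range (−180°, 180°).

59.6 dB, 17.1°

Substitute s = j643:
Numerator: 1000(j643) + 2000 = 2000 + j643000
Denominator: (j643) + 200 = 200 + j643
|N| = √(2000² + 643000²) ≈ 6.43e+05, ∠N ≈ 89.82°
|D| = √(200² + 643²) ≈ 673.39, ∠D ≈ 72.72°
|L| = 6.43e+05 / 673.39 ≈ 954.87
Gain = 20 log₁₀(954.87) ≈ 59.60 dB
∠L = 89.82° − 72.72° = 17.10°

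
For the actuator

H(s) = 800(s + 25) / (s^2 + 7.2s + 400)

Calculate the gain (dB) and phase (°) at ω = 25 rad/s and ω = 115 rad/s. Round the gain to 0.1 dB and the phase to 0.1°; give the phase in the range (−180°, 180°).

ω = 25: 39.8 dB, -96.3°; ω = 115: 17.3 dB, -98.6°

At s = jω = j25:
zero (s+25): 25 + j25 → |·| = √(25²+25²) = √1250 ≈ 35.355, ∠ = arctan(25/25) ≈ 45.00°
quadratic: (j25)² + 7.2·j25 + 400 = -225 + j180 → |·| ≈ 288.14, ∠ ≈ 141.34°
|H| = 800 · 35.355 / 288.14 ≈ 98.161
Gain = 20 log₁₀(98.161) ≈ 39.84 dB
∠H = 45.00° − 141.34° = -96.34°

At s = jω = j115:
zero (s+25): 25 + j115 → |·| = √(25²+115²) = √13850 ≈ 117.69, ∠ = arctan(115/25) ≈ 77.74°
quadratic: (j115)² + 7.2·j115 + 400 = -12825 + j828 → |·| ≈ 12852, ∠ ≈ 176.31°
|H| = 800 · 117.69 / 12852 ≈ 7.3259
Gain = 20 log₁₀(7.3259) ≈ 17.30 dB
∠H = 77.74° − 176.31° = -98.57°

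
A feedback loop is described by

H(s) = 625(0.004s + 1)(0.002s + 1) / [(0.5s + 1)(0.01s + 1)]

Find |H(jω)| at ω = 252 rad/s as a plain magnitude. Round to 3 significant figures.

2.91

At ω = 252 rad/s:
zero (1 + j252·0.004) = 1 + j1.008 → |·| ≈ 1.4199, ∠ ≈ 45.23°
zero (1 + j252·0.002) = 1 + j0.504 → |·| ≈ 1.1198, ∠ ≈ 26.75°
pole (1 + j252·0.5) = 1 + j126 → |·| ≈ 126, ∠ ≈ 89.55°
pole (1 + j252·0.01) = 1 + j2.52 → |·| ≈ 2.7112, ∠ ≈ 68.36°
|H| = 625 · 1.4199 · 1.1198 / (126 · 2.7112) ≈ 2.909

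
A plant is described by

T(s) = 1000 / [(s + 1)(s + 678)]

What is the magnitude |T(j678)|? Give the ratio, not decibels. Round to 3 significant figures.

0.00154

At s = jω = j678:
pole (s+1): 1 + j678 → |·| = √(1²+678²) = √459685 ≈ 678, ∠ = arctan(678/1) ≈ 89.92°
pole (s+678): 678 + j678 → |·| = √(678²+678²) = √919368 ≈ 958.84, ∠ = arctan(678/678) ≈ 45.00°
|T| = 1000 / 6.5009e+05 ≈ 0.0015382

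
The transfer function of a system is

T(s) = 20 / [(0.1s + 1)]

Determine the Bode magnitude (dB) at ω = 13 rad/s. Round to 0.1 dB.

21.7 dB

At ω = 13 rad/s:
pole (1 + j13·0.1) = 1 + j1.3 → |·| ≈ 1.6401, ∠ ≈ 52.43°
|T| = 20 · 1 / (1.6401) ≈ 12.194
Gain = 20 log₁₀(12.194) ≈ 21.72 dB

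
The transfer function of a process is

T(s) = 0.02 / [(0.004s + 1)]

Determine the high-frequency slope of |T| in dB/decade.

-20 dB/decade

Each pole contributes −20 dB/decade at high frequency; each zero contributes +20 dB/decade.
Net: 0 zero(s) − 1 pole(s) → -20 dB/decade.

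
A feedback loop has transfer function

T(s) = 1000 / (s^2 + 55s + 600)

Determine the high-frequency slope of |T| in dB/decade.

Each pole contributes −20 dB/decade at high frequency; each zero contributes +20 dB/decade.
Net: 0 zero(s) − 2 pole(s) → -40 dB/decade.

-40 dB/decade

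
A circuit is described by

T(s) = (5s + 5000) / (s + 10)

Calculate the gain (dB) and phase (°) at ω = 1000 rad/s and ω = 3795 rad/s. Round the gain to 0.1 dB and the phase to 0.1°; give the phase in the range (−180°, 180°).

ω = 1000: 17.0 dB, -44.4°; ω = 3795: 14.3 dB, -14.6°

Substitute s = j1000:
Numerator: 5(j1000) + 5000 = 5000 + j5000
Denominator: (j1000) + 10 = 10 + j1000
|N| = √(5000² + 5000²) ≈ 7071.1, ∠N ≈ 45.00°
|D| = √(10² + 1000²) ≈ 1000, ∠D ≈ 89.43°
|T| = 7071.1 / 1000 ≈ 7.0711
Gain = 20 log₁₀(7.0711) ≈ 16.99 dB
∠T = 45.00° − 89.43° = -44.43°

Substitute s = j3795:
Numerator: 5(j3795) + 5000 = 5000 + j18975
Denominator: (j3795) + 10 = 10 + j3795
|N| = √(5000² + 18975²) ≈ 19623, ∠N ≈ 75.24°
|D| = √(10² + 3795²) ≈ 3795, ∠D ≈ 89.85°
|T| = 19623 / 3795 ≈ 5.1708
Gain = 20 log₁₀(5.1708) ≈ 14.27 dB
∠T = 75.24° − 89.85° = -14.61°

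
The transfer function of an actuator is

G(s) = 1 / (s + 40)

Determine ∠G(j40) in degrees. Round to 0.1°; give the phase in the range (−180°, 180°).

-45.0°

Substitute s = j40:
Numerator: 1 = 1 + j0
Denominator: (j40) + 40 = 40 + j40
|N| = √(1² + 0²) ≈ 1, ∠N ≈ 0.00°
|D| = √(40² + 40²) ≈ 56.569, ∠D ≈ 45.00°
∠G = 0.00° − 45.00° = -45.00°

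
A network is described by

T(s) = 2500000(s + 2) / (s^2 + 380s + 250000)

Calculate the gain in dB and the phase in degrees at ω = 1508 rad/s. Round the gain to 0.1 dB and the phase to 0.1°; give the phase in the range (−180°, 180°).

65.1 dB, -74.3°

At s = jω = j1508:
zero (s+2): 2 + j1508 → |·| = √(2²+1508²) = √2274068 ≈ 1508, ∠ = arctan(1508/2) ≈ 89.92°
quadratic: (j1508)² + 380·j1508 + 250000 = -2024064 + j573040 → |·| ≈ 2.1036e+06, ∠ ≈ 164.19°
|T| = 2500000 · 1508 / 2.1036e+06 ≈ 1792.2
Gain = 20 log₁₀(1792.2) ≈ 65.07 dB
∠T = 89.92° − 164.19° = -74.27°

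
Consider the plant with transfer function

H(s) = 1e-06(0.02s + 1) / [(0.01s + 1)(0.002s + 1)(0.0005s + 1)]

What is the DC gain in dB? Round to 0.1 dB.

H(0) = 1e-06 · 1 / 1 = 1e-06
20 log₁₀(1e-06) ≈ -120.00 dB

-120.0 dB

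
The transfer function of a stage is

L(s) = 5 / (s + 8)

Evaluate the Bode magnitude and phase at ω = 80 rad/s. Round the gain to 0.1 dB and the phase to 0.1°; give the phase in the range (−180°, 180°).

At s = jω = j80:
pole (s+8): 8 + j80 → |·| = √(8²+80²) = √6464 ≈ 80.399, ∠ = arctan(80/8) ≈ 84.29°
|L| = 5 / 80.399 ≈ 0.06219
Gain = 20 log₁₀(0.06219) ≈ -24.13 dB
∠L = 0.00° − 84.29° = -84.29°

-24.1 dB, -84.3°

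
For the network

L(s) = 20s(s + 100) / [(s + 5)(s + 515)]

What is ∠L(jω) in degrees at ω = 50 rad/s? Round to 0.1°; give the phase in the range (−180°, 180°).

26.7°

At s = jω = j50:
zero (s+100): 100 + j50 → |·| = √(100²+50²) = √12500 ≈ 111.8, ∠ = arctan(50/100) ≈ 26.57°
zero at origin: s = j50 → |·| = 50, ∠ = 90.00°
pole (s+5): 5 + j50 → |·| = √(5²+50²) = √2525 ≈ 50.249, ∠ = arctan(50/5) ≈ 84.29°
pole (s+515): 515 + j50 → |·| = √(515²+50²) = √267725 ≈ 517.42, ∠ = arctan(50/515) ≈ 5.55°
∠L = 116.57° − 89.84° = 26.73°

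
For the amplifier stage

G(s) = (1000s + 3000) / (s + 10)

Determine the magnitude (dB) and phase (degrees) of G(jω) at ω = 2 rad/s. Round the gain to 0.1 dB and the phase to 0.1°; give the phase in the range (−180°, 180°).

51.0 dB, 22.4°

Substitute s = j2:
Numerator: 1000(j2) + 3000 = 3000 + j2000
Denominator: (j2) + 10 = 10 + j2
|N| = √(3000² + 2000²) ≈ 3605.6, ∠N ≈ 33.69°
|D| = √(10² + 2²) ≈ 10.198, ∠D ≈ 11.31°
|G| = 3605.6 / 10.198 ≈ 353.56
Gain = 20 log₁₀(353.56) ≈ 50.97 dB
∠G = 33.69° − 11.31° = 22.38°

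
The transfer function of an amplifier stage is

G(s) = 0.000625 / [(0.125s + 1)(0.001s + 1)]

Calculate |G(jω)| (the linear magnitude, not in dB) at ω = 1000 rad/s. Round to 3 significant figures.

At ω = 1000 rad/s:
pole (1 + j1000·0.125) = 1 + j125 → |·| ≈ 125, ∠ ≈ 89.54°
pole (1 + j1000·0.001) = 1 + j1 → |·| ≈ 1.4142, ∠ ≈ 45.00°
|G| = 0.000625 · 1 / (125 · 1.4142) ≈ 3.5356e-06

3.54e-06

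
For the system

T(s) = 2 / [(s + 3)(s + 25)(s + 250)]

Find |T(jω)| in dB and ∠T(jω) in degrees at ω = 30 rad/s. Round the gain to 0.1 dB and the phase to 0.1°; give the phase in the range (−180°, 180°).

-103.4 dB, -141.3°

At s = jω = j30:
pole (s+3): 3 + j30 → |·| = √(3²+30²) = √909 ≈ 30.15, ∠ = arctan(30/3) ≈ 84.29°
pole (s+25): 25 + j30 → |·| = √(25²+30²) = √1525 ≈ 39.051, ∠ = arctan(30/25) ≈ 50.19°
pole (s+250): 250 + j30 → |·| = √(250²+30²) = √63400 ≈ 251.79, ∠ = arctan(30/250) ≈ 6.84°
|T| = 2 / 2.9645e+05 ≈ 6.7465e-06
Gain = 20 log₁₀(6.7465e-06) ≈ -103.42 dB
∠T = 0.00° − 141.32° = -141.32°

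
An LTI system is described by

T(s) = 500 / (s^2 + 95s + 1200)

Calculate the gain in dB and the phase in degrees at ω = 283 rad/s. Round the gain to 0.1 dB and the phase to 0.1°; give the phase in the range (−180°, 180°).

Substitute s = j283:
Numerator: 500 = 500 + j0
Denominator: (j283)^2 + 95(j283) + 1200 = -78889 + j26885
|N| = √(500² + 0²) ≈ 500, ∠N ≈ 0.00°
|D| = √(78889² + 26885²) ≈ 83344, ∠D ≈ 161.18°
|T| = 500 / 83344 ≈ 0.0059992
Gain = 20 log₁₀(0.0059992) ≈ -44.44 dB
∠T = 0.00° − 161.18° = -161.18°

-44.4 dB, -161.2°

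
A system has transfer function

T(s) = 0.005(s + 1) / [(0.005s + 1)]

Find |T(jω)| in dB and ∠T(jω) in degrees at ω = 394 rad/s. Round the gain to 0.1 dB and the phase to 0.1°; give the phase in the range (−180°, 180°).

-1.0 dB, 26.8°

At ω = 394 rad/s:
zero (1 + j394·1) = 1 + j394 → |·| ≈ 394, ∠ ≈ 89.85°
pole (1 + j394·0.005) = 1 + j1.97 → |·| ≈ 2.2093, ∠ ≈ 63.09°
|T| = 0.005 · 394 / (2.2093) ≈ 0.89169
Gain = 20 log₁₀(0.89169) ≈ -1.00 dB
∠T = (89.85°) − (63.09°) = 26.76°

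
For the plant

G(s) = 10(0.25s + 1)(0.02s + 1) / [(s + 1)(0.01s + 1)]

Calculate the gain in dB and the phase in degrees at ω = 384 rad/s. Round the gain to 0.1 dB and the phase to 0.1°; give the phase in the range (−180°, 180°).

At ω = 384 rad/s:
zero (1 + j384·0.25) = 1 + j96 → |·| ≈ 96.005, ∠ ≈ 89.40°
zero (1 + j384·0.02) = 1 + j7.68 → |·| ≈ 7.7448, ∠ ≈ 82.58°
pole (1 + j384·1) = 1 + j384 → |·| ≈ 384, ∠ ≈ 89.85°
pole (1 + j384·0.01) = 1 + j3.84 → |·| ≈ 3.9681, ∠ ≈ 75.40°
|G| = 10 · 96.005 · 7.7448 / (384 · 3.9681) ≈ 4.8797
Gain = 20 log₁₀(4.8797) ≈ 13.77 dB
∠G = (89.40° + 82.58°) − (89.85° + 75.40°) = 6.73°

13.8 dB, 6.7°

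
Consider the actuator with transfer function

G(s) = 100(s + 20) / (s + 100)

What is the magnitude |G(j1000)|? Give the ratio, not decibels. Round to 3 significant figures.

At s = jω = j1000:
zero (s+20): 20 + j1000 → |·| = √(20²+1000²) = √1000400 ≈ 1000.2, ∠ = arctan(1000/20) ≈ 88.85°
pole (s+100): 100 + j1000 → |·| = √(100²+1000²) = √1010000 ≈ 1005, ∠ = arctan(1000/100) ≈ 84.29°
|G| = 100 · 1000.2 / 1005 ≈ 99.522

99.5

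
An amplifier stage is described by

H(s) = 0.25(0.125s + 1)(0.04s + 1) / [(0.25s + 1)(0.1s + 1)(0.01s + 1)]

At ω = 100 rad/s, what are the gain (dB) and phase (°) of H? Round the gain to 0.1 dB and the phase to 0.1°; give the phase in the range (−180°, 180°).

-28.8 dB, -55.6°

At ω = 100 rad/s:
zero (1 + j100·0.125) = 1 + j12.5 → |·| ≈ 12.54, ∠ ≈ 85.43°
zero (1 + j100·0.04) = 1 + j4 → |·| ≈ 4.1231, ∠ ≈ 75.96°
pole (1 + j100·0.25) = 1 + j25 → |·| ≈ 25.02, ∠ ≈ 87.71°
pole (1 + j100·0.1) = 1 + j10 → |·| ≈ 10.05, ∠ ≈ 84.29°
pole (1 + j100·0.01) = 1 + j1 → |·| ≈ 1.4142, ∠ ≈ 45.00°
|H| = 0.25 · 12.54 · 4.1231 / (25.02 · 10.05 · 1.4142) ≈ 0.036349
Gain = 20 log₁₀(0.036349) ≈ -28.79 dB
∠H = (85.43° + 75.96°) − (87.71° + 84.29° + 45.00°) = -55.61°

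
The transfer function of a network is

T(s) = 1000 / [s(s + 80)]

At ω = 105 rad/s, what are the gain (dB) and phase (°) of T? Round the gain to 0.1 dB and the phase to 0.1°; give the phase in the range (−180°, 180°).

At s = jω = j105:
pole (s+80): 80 + j105 → |·| = √(80²+105²) = √17425 ≈ 132, ∠ = arctan(105/80) ≈ 52.70°
pole at origin: |s| = 105, ∠ = 90.00° (in denominator)
|T| = 1000 / 13860 ≈ 0.07215
Gain = 20 log₁₀(0.07215) ≈ -22.84 dB
∠T = 0.00° − 142.70° = -142.70°

-22.8 dB, -142.7°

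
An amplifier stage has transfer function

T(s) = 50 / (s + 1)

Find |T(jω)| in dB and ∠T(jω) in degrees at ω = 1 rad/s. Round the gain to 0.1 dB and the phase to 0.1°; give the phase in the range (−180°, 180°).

At s = jω = j1:
pole (s+1): 1 + j1 → |·| = √(1²+1²) = √2 ≈ 1.4142, ∠ = arctan(1/1) ≈ 45.00°
|T| = 50 / 1.4142 ≈ 35.356
Gain = 20 log₁₀(35.356) ≈ 30.97 dB
∠T = 0.00° − 45.00° = -45.00°

31.0 dB, -45.0°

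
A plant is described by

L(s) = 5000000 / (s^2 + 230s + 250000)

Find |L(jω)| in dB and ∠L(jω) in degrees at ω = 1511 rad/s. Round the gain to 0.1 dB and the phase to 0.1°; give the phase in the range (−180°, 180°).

7.7 dB, -170.3°

At s = jω = j1511:
quadratic: (j1511)² + 230·j1511 + 250000 = -2033121 + j347530 → |·| ≈ 2.0626e+06, ∠ ≈ 170.30°
|L| = 5000000 / 2.0626e+06 ≈ 2.4241
Gain = 20 log₁₀(2.4241) ≈ 7.69 dB
∠L = 0.00° − 170.30° = -170.30°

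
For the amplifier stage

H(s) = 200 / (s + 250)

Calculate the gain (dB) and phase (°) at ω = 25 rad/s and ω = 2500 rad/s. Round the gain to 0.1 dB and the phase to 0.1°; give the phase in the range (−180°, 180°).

At s = jω = j25:
pole (s+250): 250 + j25 → |·| = √(250²+25²) = √63125 ≈ 251.25, ∠ = arctan(25/250) ≈ 5.71°
|H| = 200 / 251.25 ≈ 0.79602
Gain = 20 log₁₀(0.79602) ≈ -1.98 dB
∠H = 0.00° − 5.71° = -5.71°

At s = jω = j2500:
pole (s+250): 250 + j2500 → |·| = √(250²+2500²) = √6312500 ≈ 2512.5, ∠ = arctan(2500/250) ≈ 84.29°
|H| = 200 / 2512.5 ≈ 0.079602
Gain = 20 log₁₀(0.079602) ≈ -21.98 dB
∠H = 0.00° − 84.29° = -84.29°

ω = 25: -2.0 dB, -5.7°; ω = 2500: -22.0 dB, -84.3°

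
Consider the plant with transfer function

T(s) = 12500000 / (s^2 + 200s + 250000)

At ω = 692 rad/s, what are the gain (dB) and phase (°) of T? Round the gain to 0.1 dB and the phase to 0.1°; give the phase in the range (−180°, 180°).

33.4 dB, -148.8°

At s = jω = j692:
quadratic: (j692)² + 200·j692 + 250000 = -228864 + j138400 → |·| ≈ 2.6746e+05, ∠ ≈ 148.84°
|T| = 12500000 / 2.6746e+05 ≈ 46.736
Gain = 20 log₁₀(46.736) ≈ 33.39 dB
∠T = 0.00° − 148.84° = -148.84°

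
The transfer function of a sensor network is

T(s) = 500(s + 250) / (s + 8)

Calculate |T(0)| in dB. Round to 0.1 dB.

T(0) = 500·250 / (8) = 15625
20 log₁₀(15625) ≈ 83.88 dB

83.9 dB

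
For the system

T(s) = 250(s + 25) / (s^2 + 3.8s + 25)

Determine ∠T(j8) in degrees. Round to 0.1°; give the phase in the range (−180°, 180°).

At s = jω = j8:
zero (s+25): 25 + j8 → |·| = √(25²+8²) = √689 ≈ 26.249, ∠ = arctan(8/25) ≈ 17.74°
quadratic: (j8)² + 3.8·j8 + 25 = -39 + j30.4 → |·| ≈ 49.449, ∠ ≈ 142.06°
∠T = 17.74° − 142.06° = -124.32°

-124.3°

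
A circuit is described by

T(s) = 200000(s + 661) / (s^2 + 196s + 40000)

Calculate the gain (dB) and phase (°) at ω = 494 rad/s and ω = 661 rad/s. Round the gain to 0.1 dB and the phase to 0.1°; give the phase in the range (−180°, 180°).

ω = 494: 57.3 dB, -117.8°; ω = 661: 53.0 dB, -116.9°

At s = jω = j494:
zero (s+661): 661 + j494 → |·| = √(661²+494²) = √680957 ≈ 825.2, ∠ = arctan(494/661) ≈ 36.77°
quadratic: (j494)² + 196·j494 + 40000 = -204036 + j96824 → |·| ≈ 2.2584e+05, ∠ ≈ 154.61°
|T| = 200000 · 825.2 / 2.2584e+05 ≈ 730.78
Gain = 20 log₁₀(730.78) ≈ 57.28 dB
∠T = 36.77° − 154.61° = -117.84°

At s = jω = j661:
zero (s+661): 661 + j661 → |·| = √(661²+661²) = √873842 ≈ 934.8, ∠ = arctan(661/661) ≈ 45.00°
quadratic: (j661)² + 196·j661 + 40000 = -396921 + j129556 → |·| ≈ 4.1753e+05, ∠ ≈ 161.92°
|T| = 200000 · 934.8 / 4.1753e+05 ≈ 447.78
Gain = 20 log₁₀(447.78) ≈ 53.02 dB
∠T = 45.00° − 161.92° = -116.92°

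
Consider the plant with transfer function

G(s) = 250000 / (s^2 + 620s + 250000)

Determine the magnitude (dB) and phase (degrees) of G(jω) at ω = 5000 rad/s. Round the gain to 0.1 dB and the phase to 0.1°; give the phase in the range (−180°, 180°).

-40.0 dB, -172.9°

At s = jω = j5000:
quadratic: (j5000)² + 620·j5000 + 250000 = -24750000 + j3100000 → |·| ≈ 2.4943e+07, ∠ ≈ 172.86°
|G| = 250000 / 2.4943e+07 ≈ 0.010023
Gain = 20 log₁₀(0.010023) ≈ -39.98 dB
∠G = 0.00° − 172.86° = -172.86°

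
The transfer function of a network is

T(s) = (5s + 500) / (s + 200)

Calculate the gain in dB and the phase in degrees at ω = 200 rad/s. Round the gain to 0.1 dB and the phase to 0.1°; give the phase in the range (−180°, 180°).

11.9 dB, 18.4°

Substitute s = j200:
Numerator: 5(j200) + 500 = 500 + j1000
Denominator: (j200) + 200 = 200 + j200
|N| = √(500² + 1000²) ≈ 1118, ∠N ≈ 63.43°
|D| = √(200² + 200²) ≈ 282.84, ∠D ≈ 45.00°
|T| = 1118 / 282.84 ≈ 3.9528
Gain = 20 log₁₀(3.9528) ≈ 11.94 dB
∠T = 63.43° − 45.00° = 18.43°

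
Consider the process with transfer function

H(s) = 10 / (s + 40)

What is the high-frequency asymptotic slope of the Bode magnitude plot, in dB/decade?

-20 dB/decade

Each pole contributes −20 dB/decade at high frequency; each zero contributes +20 dB/decade.
Net: 0 zero(s) − 1 pole(s) → -20 dB/decade.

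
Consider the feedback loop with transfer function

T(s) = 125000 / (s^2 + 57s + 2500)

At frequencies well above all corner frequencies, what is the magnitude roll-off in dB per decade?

Each pole contributes −20 dB/decade at high frequency; each zero contributes +20 dB/decade.
Net: 0 zero(s) − 2 pole(s) → -40 dB/decade.

-40 dB/decade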